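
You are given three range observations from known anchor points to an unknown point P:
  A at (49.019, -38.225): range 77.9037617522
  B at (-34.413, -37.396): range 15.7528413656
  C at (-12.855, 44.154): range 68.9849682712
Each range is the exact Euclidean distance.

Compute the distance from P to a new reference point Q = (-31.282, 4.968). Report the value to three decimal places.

eq1: (x − 49.019)² + (y + 38.225)² = 77.9037617522²
eq2: (x + 34.413)² + (y + 37.396)² = 15.7528413656²
eq3: (x + 12.855)² + (y − 44.154)² = 68.9849682712²
eq3−eq2, eq3−eq1 (x²,y² cancel):
  -43.116·x − 163.100·y = 4978.662480
  123.748·x − 164.758·y = 439.115997
det = -43.116·-164.758 − -163.100·123.748 = 27287.004728
x = (4978.662480·-164.758 − -163.100·439.115997) / 27287.004728 = -27.436308
y = (-43.116·439.115997 − 4978.662480·123.748) / 27287.004728 = -23.272340
|P − Q| = √((-27.436308 − -31.282)² + (-23.272340 − 4.968)²) = 28.500985

28.501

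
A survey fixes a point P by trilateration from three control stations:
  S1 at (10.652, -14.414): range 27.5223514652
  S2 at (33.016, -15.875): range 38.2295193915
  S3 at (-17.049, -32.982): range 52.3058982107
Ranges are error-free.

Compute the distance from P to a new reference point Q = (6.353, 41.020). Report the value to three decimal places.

eq1: (x − 10.652)² + (y + 14.414)² = 27.5223514652²
eq2: (x − 33.016)² + (y + 15.875)² = 38.2295193915²
eq3: (x + 17.049)² + (y + 32.982)² = 52.3058982107²
eq3−eq1, eq3−eq2 (x²,y² cancel):
  55.402·x + 37.136·y = 921.174932
  100.130·x + 34.214·y = 1238.001991
det = 55.402·34.214 − 37.136·100.130 = -1822.903652
x = (921.174932·34.214 − 37.136·1238.001991) / -1822.903652 = 7.930953
y = (55.402·1238.001991 − 921.174932·100.130) / -1822.903652 = 12.973511
|P − Q| = √((7.930953 − 6.353)² + (12.973511 − 41.020)²) = 28.090844

28.091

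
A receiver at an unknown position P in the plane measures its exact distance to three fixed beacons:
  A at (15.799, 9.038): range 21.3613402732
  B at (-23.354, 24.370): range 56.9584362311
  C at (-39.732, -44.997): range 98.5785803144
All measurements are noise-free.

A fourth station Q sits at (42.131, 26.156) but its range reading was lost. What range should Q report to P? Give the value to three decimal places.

10.056

eq1: (x − 15.799)² + (y − 9.038)² = 21.3613402732²
eq2: (x + 23.354)² + (y − 24.370)² = 56.9584362311²
eq3: (x + 39.732)² + (y + 44.997)² = 98.5785803144²
eq3−eq1, eq3−eq2 (x²,y² cancel):
  111.062·x + 108.070·y = 5989.361651
  32.756·x + 138.734·y = 4009.417422
det = 111.062·138.734 − 108.070·32.756 = 11868.134588
x = (5989.361651·138.734 − 108.070·4009.417422) / 11868.134588 = 33.504032
y = (111.062·4009.417422 − 5989.361651·32.756) / 11868.134588 = 20.989515
|P − Q| = √((33.504032 − 42.131)² + (20.989515 − 26.156)²) = 10.055702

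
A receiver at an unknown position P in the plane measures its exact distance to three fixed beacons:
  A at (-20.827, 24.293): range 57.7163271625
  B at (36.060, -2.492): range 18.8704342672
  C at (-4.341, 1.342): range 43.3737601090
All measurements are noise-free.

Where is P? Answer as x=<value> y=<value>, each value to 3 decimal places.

x=36.344 y=16.376

eq1: (x + 20.827)² + (y − 24.293)² = 57.7163271625²
eq2: (x − 36.060)² + (y + 2.492)² = 18.8704342672²
eq3: (x + 4.341)² + (y − 1.342)² = 43.3737601090²
eq1−eq3, eq1−eq2 (x²,y² cancel):
  32.972·x − 45.902·y = 446.622822
  113.774·x − 53.570·y = 3257.701018
det = 32.972·-53.570 − -45.902·113.774 = 3456.144108
x = (446.622822·-53.570 − -45.902·3257.701018) / 3456.144108 = 36.343799
y = (32.972·3257.701018 − 446.622822·113.774) / 3456.144108 = 16.376300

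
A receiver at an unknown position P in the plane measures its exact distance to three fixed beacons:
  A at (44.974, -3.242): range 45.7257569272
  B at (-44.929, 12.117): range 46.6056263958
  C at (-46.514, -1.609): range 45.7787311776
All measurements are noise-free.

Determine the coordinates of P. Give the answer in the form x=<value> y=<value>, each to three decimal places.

x=-0.749 y=-2.722

eq1: (x − 44.974)² + (y + 3.242)² = 45.7257569272²
eq2: (x + 44.929)² + (y − 12.117)² = 46.6056263958²
eq3: (x + 46.514)² + (y + 1.609)² = 45.7787311776²
eq1−eq3, eq1−eq2 (x²,y² cancel):
  -182.976·x + 3.266·y = 128.122455
  -179.806·x + 30.718·y = 51.025925
det = -182.976·30.718 − 3.266·-179.806 = -5033.410372
x = (128.122455·30.718 − 3.266·51.025925) / -5033.410372 = -0.748799
y = (-182.976·51.025925 − 128.122455·-179.806) / -5033.410372 = -2.721945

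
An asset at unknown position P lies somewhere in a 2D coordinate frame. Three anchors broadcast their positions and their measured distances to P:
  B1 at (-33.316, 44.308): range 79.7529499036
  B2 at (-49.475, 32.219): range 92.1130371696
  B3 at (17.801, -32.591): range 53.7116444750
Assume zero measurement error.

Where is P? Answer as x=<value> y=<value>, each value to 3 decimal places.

eq1: (x + 33.316)² + (y − 44.308)² = 79.7529499036²
eq2: (x + 49.475)² + (y − 32.219)² = 92.1130371696²
eq3: (x − 17.801)² + (y + 32.591)² = 53.7116444750²
eq3−eq2, eq3−eq1 (x²,y² cancel):
  -134.552·x + 129.620·y = -3493.080160
  -102.234·x + 153.798·y = -1781.486428
det = -134.552·153.798 − 129.620·-102.234 = -7442.257416
x = (-3493.080160·153.798 − 129.620·-1781.486428) / -7442.257416 = 41.158543
y = (-134.552·-1781.486428 − -3493.080160·-102.234) / -7442.257416 = 15.775992

x=41.159 y=15.776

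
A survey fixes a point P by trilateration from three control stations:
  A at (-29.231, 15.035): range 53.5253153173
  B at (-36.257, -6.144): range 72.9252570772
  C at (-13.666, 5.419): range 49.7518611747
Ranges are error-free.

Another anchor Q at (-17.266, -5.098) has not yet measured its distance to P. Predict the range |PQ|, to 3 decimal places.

60.576

eq1: (x + 29.231)² + (y − 15.035)² = 53.5253153173²
eq2: (x + 36.257)² + (y + 6.144)² = 72.9252570772²
eq3: (x + 13.666)² + (y − 5.419)² = 49.7518611747²
eq2−eq1, eq2−eq3 (x²,y² cancel):
  14.052·x + 42.358·y = 2181.317541
  45.182·x + 23.126·y = 1706.651761
det = 14.052·23.126 − 42.358·45.182 = -1588.852604
x = (2181.317541·23.126 − 42.358·1706.651761) / -1588.852604 = 13.749045
y = (14.052·1706.651761 − 2181.317541·45.182) / -1588.852604 = 46.936021
|P − Q| = √((13.749045 − -17.266)² + (46.936021 − -5.098)²) = 60.576170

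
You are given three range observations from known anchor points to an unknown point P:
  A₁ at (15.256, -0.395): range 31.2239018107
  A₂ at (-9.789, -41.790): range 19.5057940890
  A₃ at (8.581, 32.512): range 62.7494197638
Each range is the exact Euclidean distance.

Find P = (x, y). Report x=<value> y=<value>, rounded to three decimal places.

x=5.885 y=-30.179

eq1: (x − 15.256)² + (y + 0.395)² = 31.2239018107²
eq2: (x + 9.789)² + (y + 41.790)² = 19.5057940890²
eq3: (x − 8.581)² + (y − 32.512)² = 62.7494197638²
eq3−eq1, eq3−eq2 (x²,y² cancel):
  13.350·x − 65.814·y = 2064.795492
  -36.740·x − 148.604·y = 4268.578594
det = 13.350·-148.604 − -65.814·-36.740 = -4401.869760
x = (2064.795492·-148.604 − -65.814·4268.578594) / -4401.869760 = 5.884917
y = (13.350·4268.578594 − 2064.795492·-36.740) / -4401.869760 = -30.179473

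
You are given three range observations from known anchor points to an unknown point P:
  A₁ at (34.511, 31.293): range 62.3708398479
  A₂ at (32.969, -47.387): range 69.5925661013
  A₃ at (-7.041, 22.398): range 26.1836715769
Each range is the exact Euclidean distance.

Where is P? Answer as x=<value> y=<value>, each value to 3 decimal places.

eq1: (x − 34.511)² + (y − 31.293)² = 62.3708398479²
eq2: (x − 32.969)² + (y + 47.387)² = 69.5925661013²
eq3: (x + 7.041)² + (y − 22.398)² = 26.1836715769²
eq1−eq2, eq1−eq3 (x²,y² cancel):
  -3.084·x − 157.360·y = 209.218167
  -83.104·x − 17.790·y = 1585.522121
det = -3.084·-17.790 − -157.360·-83.104 = -13022.381080
x = (209.218167·-17.790 − -157.360·1585.522121) / -13022.381080 = -18.873336
y = (-3.084·1585.522121 − 209.218167·-83.104) / -13022.381080 = -0.959664

x=-18.873 y=-0.960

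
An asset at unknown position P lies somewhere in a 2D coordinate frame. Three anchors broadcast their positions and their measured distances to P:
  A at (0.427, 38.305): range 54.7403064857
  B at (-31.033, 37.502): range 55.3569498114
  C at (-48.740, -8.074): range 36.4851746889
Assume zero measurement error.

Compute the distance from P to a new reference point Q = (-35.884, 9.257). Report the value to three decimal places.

33.282

eq1: (x − 0.427)² + (y − 38.305)² = 54.7403064857²
eq2: (x + 31.033)² + (y − 37.502)² = 55.3569498114²
eq3: (x + 48.740)² + (y + 8.074)² = 36.4851746889²
eq2−eq1, eq2−eq3 (x²,y² cancel):
  62.920·x + 1.606·y = -834.101001
  -35.414·x − 91.152·y = 1804.553903
det = 62.920·-91.152 − 1.606·-35.414 = -5678.408956
x = (-834.101001·-91.152 − 1.606·1804.553903) / -5678.408956 = -12.878935
y = (62.920·1804.553903 − -834.101001·-35.414) / -5678.408956 = -14.793524
|P − Q| = √((-12.878935 − -35.884)² + (-14.793524 − 9.257)²) = 33.281537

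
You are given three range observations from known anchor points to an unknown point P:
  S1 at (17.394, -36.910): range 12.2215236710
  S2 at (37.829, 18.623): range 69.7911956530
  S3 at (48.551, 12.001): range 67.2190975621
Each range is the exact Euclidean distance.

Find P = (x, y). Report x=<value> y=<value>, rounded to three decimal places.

x=19.996 y=-48.851

eq1: (x − 17.394)² + (y + 36.910)² = 12.2215236710²
eq2: (x − 37.829)² + (y − 18.623)² = 69.7911956530²
eq3: (x − 48.551)² + (y − 12.001)² = 67.2190975621²
eq1−eq2, eq1−eq3 (x²,y² cancel):
  40.870·x + 111.066·y = -4608.495316
  62.314·x + 97.822·y = -3532.717170
det = 40.870·97.822 − 111.066·62.314 = -2922.981584
x = (-4608.495316·97.822 − 111.066·-3532.717170) / -2922.981584 = 19.995837
y = (40.870·-3532.717170 − -4608.495316·62.314) / -2922.981584 = -48.851360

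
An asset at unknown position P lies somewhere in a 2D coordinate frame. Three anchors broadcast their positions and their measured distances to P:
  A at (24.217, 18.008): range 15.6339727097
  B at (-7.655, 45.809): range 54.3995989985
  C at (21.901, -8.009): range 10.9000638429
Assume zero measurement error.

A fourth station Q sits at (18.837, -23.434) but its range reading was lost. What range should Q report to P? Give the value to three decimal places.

eq1: (x − 24.217)² + (y − 18.008)² = 15.6339727097²
eq2: (x + 7.655)² + (y − 45.809)² = 54.3995989985²
eq3: (x − 21.901)² + (y + 8.009)² = 10.9000638429²
eq3−eq2, eq3−eq1 (x²,y² cancel):
  -59.112·x + 107.636·y = -1227.239355
  4.632·x + 52.034·y = 241.343560
det = -59.112·52.034 − 107.636·4.632 = -3574.403760
x = (-1227.239355·52.034 − 107.636·241.343560) / -3574.403760 = 25.132983
y = (-59.112·241.343560 − -1227.239355·4.632) / -3574.403760 = 2.400884
|P − Q| = √((25.132983 − 18.837)² + (2.400884 − -23.434)²) = 26.590987

26.591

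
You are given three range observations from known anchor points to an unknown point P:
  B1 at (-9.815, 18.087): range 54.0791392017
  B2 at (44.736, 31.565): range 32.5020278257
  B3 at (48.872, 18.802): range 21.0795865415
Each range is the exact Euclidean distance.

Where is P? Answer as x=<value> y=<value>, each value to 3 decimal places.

eq1: (x + 9.815)² + (y − 18.087)² = 54.0791392017²
eq2: (x − 44.736)² + (y − 31.565)² = 32.5020278257²
eq3: (x − 48.872)² + (y − 18.802)² = 21.0795865415²
eq3−eq1, eq3−eq2 (x²,y² cancel):
  -117.374·x − 1.430·y = -4798.718122
  -8.272·x + 25.526·y = -356.361511
det = -117.374·25.526 − -1.430·-8.272 = -3007.917684
x = (-4798.718122·25.526 − -1.430·-356.361511) / -3007.917684 = 40.892634
y = (-117.374·-356.361511 − -4798.718122·-8.272) / -3007.917684 = -0.708989

x=40.893 y=-0.709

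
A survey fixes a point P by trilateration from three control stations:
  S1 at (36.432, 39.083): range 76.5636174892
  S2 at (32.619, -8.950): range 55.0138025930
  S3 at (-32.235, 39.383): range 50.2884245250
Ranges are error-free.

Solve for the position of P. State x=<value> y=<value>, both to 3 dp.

x=-22.386 y=-9.932

eq1: (x − 36.432)² + (y − 39.083)² = 76.5636174892²
eq2: (x − 32.619)² + (y + 8.950)² = 55.0138025930²
eq3: (x + 32.235)² + (y − 39.383)² = 50.2884245250²
eq1−eq2, eq1−eq3 (x²,y² cancel):
  -7.626·x − 96.066·y = 1124.799195
  -137.334·x + 0.600·y = 3068.406283
det = -7.626·0.600 − -96.066·-137.334 = -13197.703644
x = (1124.799195·0.600 − -96.066·3068.406283) / -13197.703644 = -22.386046
y = (-7.626·3068.406283 − 1124.799195·-137.334) / -13197.703644 = -9.931539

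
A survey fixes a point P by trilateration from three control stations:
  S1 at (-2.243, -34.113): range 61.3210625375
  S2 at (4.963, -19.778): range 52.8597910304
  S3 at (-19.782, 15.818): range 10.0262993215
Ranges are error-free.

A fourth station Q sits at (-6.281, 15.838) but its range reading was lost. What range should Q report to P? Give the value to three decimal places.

eq1: (x + 2.243)² + (y + 34.113)² = 61.3210625375²
eq2: (x − 4.963)² + (y + 19.778)² = 52.8597910304²
eq3: (x + 19.782)² + (y − 15.818)² = 10.0262993215²
eq2−eq3, eq2−eq1 (x²,y² cancel):
  -49.490·x + 71.192·y = 2919.366825
  -14.412·x − 28.670·y = -213.188038
det = -49.490·-28.670 − 71.192·-14.412 = 2444.897404
x = (2919.366825·-28.670 − 71.192·-213.188038) / 2444.897404 = -28.026110
y = (-49.490·-213.188038 − 2919.366825·-14.412) / 2444.897404 = 21.524253
|P − Q| = √((-28.026110 − -6.281)² + (21.524253 − 15.838)²) = 22.476283

22.476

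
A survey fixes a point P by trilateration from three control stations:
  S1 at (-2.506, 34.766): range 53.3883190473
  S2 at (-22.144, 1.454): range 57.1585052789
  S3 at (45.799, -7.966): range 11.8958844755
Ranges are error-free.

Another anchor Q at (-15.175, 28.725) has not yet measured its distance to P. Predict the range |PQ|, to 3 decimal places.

59.425

eq1: (x + 2.506)² + (y − 34.766)² = 53.3883190473²
eq2: (x + 22.144)² + (y − 1.454)² = 57.1585052789²
eq3: (x − 45.799)² + (y + 7.966)² = 11.8958844755²
eq2−eq3, eq2−eq1 (x²,y² cancel):
  135.886·x − 18.840·y = 4794.117363
  39.276·x + 66.624·y = 1139.266055
det = 135.886·66.624 − -18.840·39.276 = 9793.228704
x = (4794.117363·66.624 − -18.840·1139.266055) / 9793.228704 = 34.806401
y = (135.886·1139.266055 − 4794.117363·39.276) / 9793.228704 = -3.419041
|P − Q| = √((34.806401 − -15.175)² + (-3.419041 − 28.725)²) = 59.425414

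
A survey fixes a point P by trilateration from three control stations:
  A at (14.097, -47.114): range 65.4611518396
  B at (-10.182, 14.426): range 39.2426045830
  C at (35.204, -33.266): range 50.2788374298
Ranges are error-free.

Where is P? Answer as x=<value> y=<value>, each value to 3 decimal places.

eq1: (x − 14.097)² + (y + 47.114)² = 65.4611518396²
eq2: (x + 10.182)² + (y − 14.426)² = 39.2426045830²
eq3: (x − 35.204)² + (y + 33.266)² = 50.2788374298²
eq1−eq2, eq1−eq3 (x²,y² cancel):
  -48.558·x + 123.080·y = 638.508581
  42.214·x + 27.696·y = 1684.694874
det = -48.558·27.696 − 123.080·42.214 = -6540.561488
x = (638.508581·27.696 − 123.080·1684.694874) / -6540.561488 = 28.998751
y = (-48.558·1684.694874 − 638.508581·42.214) / -6540.561488 = 16.628452

x=28.999 y=16.628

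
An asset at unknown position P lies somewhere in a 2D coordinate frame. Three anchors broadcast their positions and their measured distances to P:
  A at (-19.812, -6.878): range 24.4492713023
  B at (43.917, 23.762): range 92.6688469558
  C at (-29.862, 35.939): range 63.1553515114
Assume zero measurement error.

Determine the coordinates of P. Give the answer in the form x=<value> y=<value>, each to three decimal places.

x=-33.540 y=-27.109

eq1: (x + 19.812)² + (y + 6.878)² = 24.4492713023²
eq2: (x − 43.917)² + (y − 23.762)² = 92.6688469558²
eq3: (x + 29.862)² + (y − 35.939)² = 63.1553515114²
eq1−eq2, eq1−eq3 (x²,y² cancel):
  127.458·x + 61.280·y = -5936.235024
  -20.100·x + 85.634·y = -1647.303020
det = 127.458·85.634 − 61.280·-20.100 = 12146.466372
x = (-5936.235024·85.634 − 61.280·-1647.303020) / 12146.466372 = -33.540357
y = (127.458·-1647.303020 − -5936.235024·-20.100) / 12146.466372 = -27.109141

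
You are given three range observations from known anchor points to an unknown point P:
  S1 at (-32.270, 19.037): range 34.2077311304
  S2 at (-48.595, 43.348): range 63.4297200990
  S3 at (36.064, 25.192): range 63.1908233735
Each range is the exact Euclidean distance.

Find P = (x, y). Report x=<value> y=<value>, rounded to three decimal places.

x=-15.781 y=-10.935

eq1: (x + 32.270)² + (y − 19.037)² = 34.2077311304²
eq2: (x + 48.595)² + (y − 43.348)² = 63.4297200990²
eq3: (x − 36.064)² + (y − 25.192)² = 63.1908233735²
eq1−eq3, eq1−eq2 (x²,y² cancel):
  136.668·x + 12.310·y = -2291.422599
  -32.650·x + 48.622·y = -16.397663
det = 136.668·48.622 − 12.310·-32.650 = 7046.992996
x = (-2291.422599·48.622 − 12.310·-16.397663) / 7046.992996 = -15.781440
y = (136.668·-16.397663 − -2291.422599·-32.650) / 7046.992996 = -10.934591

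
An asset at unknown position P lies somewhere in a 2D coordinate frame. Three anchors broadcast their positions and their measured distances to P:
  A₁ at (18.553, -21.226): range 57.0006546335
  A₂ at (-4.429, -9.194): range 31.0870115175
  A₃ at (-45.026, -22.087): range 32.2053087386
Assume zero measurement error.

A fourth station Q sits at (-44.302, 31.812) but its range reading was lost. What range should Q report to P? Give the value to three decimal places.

28.221

eq1: (x − 18.553)² + (y + 21.226)² = 57.0006546335²
eq2: (x + 4.429)² + (y + 9.194)² = 31.0870115175²
eq3: (x + 45.026)² + (y + 22.087)² = 32.2053087386²
eq3−eq2, eq3−eq1 (x²,y² cancel):
  81.194·x + 25.786·y = -2340.250942
  127.158·x + 1.722·y = -3932.312078
det = 81.194·1.722 − 25.786·127.158 = -3139.080120
x = (-2340.250942·1.722 − 25.786·-3932.312078) / -3139.080120 = -31.018223
y = (81.194·-3932.312078 − -2340.250942·127.158) / -3139.080120 = 6.912381
|P − Q| = √((-31.018223 − -44.302)² + (6.912381 − 31.812)²) = 28.221442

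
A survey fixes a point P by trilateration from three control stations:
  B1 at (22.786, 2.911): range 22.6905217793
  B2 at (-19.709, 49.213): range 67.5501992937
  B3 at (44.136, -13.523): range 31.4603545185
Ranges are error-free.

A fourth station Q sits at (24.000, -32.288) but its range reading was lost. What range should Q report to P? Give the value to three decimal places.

eq1: (x − 22.786)² + (y − 2.911)² = 22.6905217793²
eq2: (x + 19.709)² + (y − 49.213)² = 67.5501992937²
eq3: (x − 44.136)² + (y + 13.523)² = 31.4603545185²
eq2−eq3, eq2−eq1 (x²,y² cancel):
  127.690·x − 125.472·y = 2893.769493
  84.990·x − 92.604·y = 1765.481313
det = 127.690·-92.604 − -125.472·84.990 = -1160.739480
x = (2893.769493·-92.604 − -125.472·1765.481313) / -1160.739480 = 40.022899
y = (127.690·1765.481313 − 2893.769493·84.990) / -1160.739480 = 17.667324
|P − Q| = √((40.022899 − 24.000)² + (17.667324 − -32.288)²) = 52.462059

52.462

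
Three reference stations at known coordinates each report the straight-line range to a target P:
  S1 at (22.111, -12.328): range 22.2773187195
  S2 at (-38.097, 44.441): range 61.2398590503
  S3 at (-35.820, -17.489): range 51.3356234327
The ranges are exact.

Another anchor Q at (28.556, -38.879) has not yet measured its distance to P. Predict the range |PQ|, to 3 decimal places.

eq1: (x − 22.111)² + (y + 12.328)² = 22.2773187195²
eq2: (x + 38.097)² + (y − 44.441)² = 61.2398590503²
eq3: (x + 35.820)² + (y + 17.489)² = 51.3356234327²
eq2−eq3, eq2−eq1 (x²,y² cancel):
  4.554·x − 123.860·y = -722.472266
  120.416·x − 113.538·y = 468.533422
det = 4.554·-113.538 − -123.860·120.416 = 14397.673708
x = (-722.472266·-113.538 − -123.860·468.533422) / 14397.673708 = 9.728002
y = (4.554·468.533422 − -722.472266·120.416) / 14397.673708 = 6.190647
|P − Q| = √((9.728002 − 28.556)² + (6.190647 − -38.879)²) = 48.844310

48.844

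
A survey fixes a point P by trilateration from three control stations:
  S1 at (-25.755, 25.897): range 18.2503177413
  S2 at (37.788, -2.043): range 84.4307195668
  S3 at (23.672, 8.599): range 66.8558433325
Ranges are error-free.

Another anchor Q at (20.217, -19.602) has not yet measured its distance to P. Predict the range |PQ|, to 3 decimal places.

eq1: (x + 25.755)² + (y − 25.897)² = 18.2503177413²
eq2: (x − 37.788)² + (y + 2.043)² = 84.4307195668²
eq3: (x − 23.672)² + (y − 8.599)² = 66.8558433325²
eq3−eq1, eq3−eq2 (x²,y² cancel):
  -98.854·x + 34.596·y = 4836.297939
  28.232·x − 21.284·y = -1861.042211
det = -98.854·-21.284 − 34.596·28.232 = 1127.294264
x = (4836.297939·-21.284 − 34.596·-1861.042211) / 1127.294264 = -34.197947
y = (-98.854·-1861.042211 − 4836.297939·28.232) / 1127.294264 = 42.076949
|P − Q| = √((-34.197947 − 20.217)² + (42.076949 − -19.602)²) = 82.251317

82.251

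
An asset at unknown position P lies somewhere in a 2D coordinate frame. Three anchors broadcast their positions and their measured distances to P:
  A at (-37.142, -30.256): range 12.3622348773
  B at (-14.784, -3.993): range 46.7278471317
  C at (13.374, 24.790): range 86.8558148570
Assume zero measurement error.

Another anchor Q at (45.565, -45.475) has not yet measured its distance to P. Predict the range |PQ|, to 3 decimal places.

eq1: (x + 37.142)² + (y + 30.256)² = 12.3622348773²
eq2: (x + 14.784)² + (y + 3.993)² = 46.7278471317²
eq3: (x − 13.374)² + (y − 24.790)² = 86.8558148570²
eq2−eq3, eq2−eq1 (x²,y² cancel):
  56.316·x + 57.566·y = -4801.543606
  -44.716·x − 52.526·y = 4091.109841
det = 56.316·-52.526 − 57.566·-44.716 = -383.932960
x = (-4801.543606·-52.526 − 57.566·4091.109841) / -383.932960 = -43.489494
y = (56.316·4091.109841 − -4801.543606·-44.716) / -383.932960 = -40.864212
|P − Q| = √((-43.489494 − 45.565)² + (-40.864212 − -45.475)²) = 89.173776

89.174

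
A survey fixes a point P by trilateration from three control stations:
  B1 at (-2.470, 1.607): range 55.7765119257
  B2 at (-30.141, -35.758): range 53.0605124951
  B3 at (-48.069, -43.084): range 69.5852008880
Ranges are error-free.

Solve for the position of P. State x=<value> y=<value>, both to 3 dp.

x=21.276 y=-48.862

eq1: (x + 2.470)² + (y − 1.607)² = 55.7765119257²
eq2: (x + 30.141)² + (y + 35.758)² = 53.0605124951²
eq3: (x + 48.069)² + (y + 43.084)² = 69.5852008880²
eq3−eq1, eq3−eq2 (x²,y² cancel):
  91.198·x + 89.382·y = -2427.095568
  35.856·x + 14.652·y = 46.936824
det = 91.198·14.652 − 89.382·35.856 = -1868.647896
x = (-2427.095568·14.652 − 89.382·46.936824) / -1868.647896 = 21.275871
y = (91.198·46.936824 − -2427.095568·35.856) / -1868.647896 = -48.862326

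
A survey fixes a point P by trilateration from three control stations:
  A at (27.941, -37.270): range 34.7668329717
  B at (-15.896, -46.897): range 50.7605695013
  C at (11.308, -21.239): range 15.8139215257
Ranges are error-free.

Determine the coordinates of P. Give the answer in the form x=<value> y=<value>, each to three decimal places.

x=13.611 y=-5.594

eq1: (x − 27.941)² + (y + 37.270)² = 34.7668329717²
eq2: (x + 15.896)² + (y + 46.897)² = 50.7605695013²
eq3: (x − 11.308)² + (y + 21.239)² = 15.8139215257²
eq1−eq2, eq1−eq3 (x²,y² cancel):
  -87.674·x − 19.254·y = -1085.643697
  -33.266·x + 32.062·y = -632.133835
det = -87.674·32.062 − -19.254·-33.266 = -3451.507352
x = (-1085.643697·32.062 − -19.254·-632.133835) / -3451.507352 = 13.611158
y = (-87.674·-632.133835 − -1085.643697·-33.266) / -3451.507352 = -5.593695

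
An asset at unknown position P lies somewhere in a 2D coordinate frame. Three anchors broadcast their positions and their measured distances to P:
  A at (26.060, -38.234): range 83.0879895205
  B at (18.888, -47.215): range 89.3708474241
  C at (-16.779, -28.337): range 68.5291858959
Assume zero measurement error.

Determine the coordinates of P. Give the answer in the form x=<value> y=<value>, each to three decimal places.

eq1: (x − 26.060)² + (y + 38.234)² = 83.0879895205²
eq2: (x − 18.888)² + (y + 47.215)² = 89.3708474241²
eq3: (x + 16.779)² + (y + 28.337)² = 68.5291858959²
eq1−eq3, eq1−eq2 (x²,y² cancel):
  -85.678·x + 19.794·y = 1150.922737
  -14.344·x − 17.962·y = -638.483954
det = -85.678·-17.962 − 19.794·-14.344 = 1822.873372
x = (1150.922737·-17.962 − 19.794·-638.483954) / 1822.873372 = -4.407724
y = (-85.678·-638.483954 − 1150.922737·-14.344) / 1822.873372 = 39.066270

x=-4.408 y=39.066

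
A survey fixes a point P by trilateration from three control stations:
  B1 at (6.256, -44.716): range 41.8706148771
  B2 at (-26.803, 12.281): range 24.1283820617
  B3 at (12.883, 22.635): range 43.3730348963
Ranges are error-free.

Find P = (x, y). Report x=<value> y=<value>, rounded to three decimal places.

eq1: (x − 6.256)² + (y + 44.716)² = 41.8706148771²
eq2: (x + 26.803)² + (y − 12.281)² = 24.1283820617²
eq3: (x − 12.883)² + (y − 22.635)² = 43.3730348963²
eq3−eq2, eq3−eq1 (x²,y² cancel):
  -79.372·x − 20.708·y = 1489.950191
  -13.254·x − 134.702·y = 1488.415044
det = -79.372·-134.702 − -20.708·-13.254 = 10417.103312
x = (1489.950191·-134.702 − -20.708·1488.415044) / 10417.103312 = -16.307525
y = (-79.372·1488.415044 − 1489.950191·-13.254) / 10417.103312 = -9.445109

x=-16.308 y=-9.445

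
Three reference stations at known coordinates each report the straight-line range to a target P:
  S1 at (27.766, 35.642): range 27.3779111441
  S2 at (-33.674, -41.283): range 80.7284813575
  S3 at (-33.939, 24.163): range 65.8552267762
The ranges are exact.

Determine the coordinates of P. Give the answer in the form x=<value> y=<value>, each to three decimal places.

x=29.991 y=8.355

eq1: (x − 27.766)² + (y − 35.642)² = 27.3779111441²
eq2: (x + 33.674)² + (y + 41.283)² = 80.7284813575²
eq3: (x + 33.939)² + (y − 24.163)² = 65.8552267762²
eq3−eq1, eq3−eq2 (x²,y² cancel):
  123.410·x + 22.958·y = 3892.957505
  0.530·x − 130.892·y = -1077.658734
det = 123.410·-130.892 − 22.958·0.530 = -16165.549460
x = (3892.957505·-130.892 − 22.958·-1077.658734) / -16165.549460 = 29.990698
y = (123.410·-1077.658734 − 3892.957505·0.530) / -16165.549460 = 8.354627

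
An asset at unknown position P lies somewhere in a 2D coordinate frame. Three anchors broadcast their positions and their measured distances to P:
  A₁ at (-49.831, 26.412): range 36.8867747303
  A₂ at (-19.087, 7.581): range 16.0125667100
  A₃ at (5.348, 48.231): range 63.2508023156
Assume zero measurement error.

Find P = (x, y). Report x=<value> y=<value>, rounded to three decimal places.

x=-29.643 y=-4.460

eq1: (x + 49.831)² + (y − 26.412)² = 36.8867747303²
eq2: (x + 19.087)² + (y − 7.581)² = 16.0125667100²
eq3: (x − 5.348)² + (y − 48.231)² = 63.2508023156²
eq3−eq1, eq3−eq2 (x²,y² cancel):
  -110.358·x − 43.638·y = 3465.921684
  -48.870·x − 81.300·y = 1811.216366
det = -110.358·-81.300 − -43.638·-48.870 = 6839.516340
x = (3465.921684·-81.300 − -43.638·1811.216366) / 6839.516340 = -29.642677
y = (-110.358·1811.216366 − 3465.921684·-48.870) / 6839.516340 = -4.459763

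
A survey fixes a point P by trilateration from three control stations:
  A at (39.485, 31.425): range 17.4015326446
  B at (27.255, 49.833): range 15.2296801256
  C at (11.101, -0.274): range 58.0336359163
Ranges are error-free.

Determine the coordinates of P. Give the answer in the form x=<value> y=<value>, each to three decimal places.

x=42.433 y=48.575

eq1: (x − 39.485)² + (y − 31.425)² = 17.4015326446²
eq2: (x − 27.255)² + (y − 49.833)² = 15.2296801256²
eq3: (x − 11.101)² + (y + 0.274)² = 58.0336359163²
eq1−eq3, eq1−eq2 (x²,y² cancel):
  -56.768·x − 63.398·y = -5488.378132
  -24.460·x + 36.816·y = 750.437246
det = -56.768·36.816 − -63.398·-24.460 = -3640.685768
x = (-5488.378132·36.816 − -63.398·750.437246) / -3640.685768 = 42.432640
y = (-56.768·750.437246 − -5488.378132·-24.460) / -3640.685768 = 48.575066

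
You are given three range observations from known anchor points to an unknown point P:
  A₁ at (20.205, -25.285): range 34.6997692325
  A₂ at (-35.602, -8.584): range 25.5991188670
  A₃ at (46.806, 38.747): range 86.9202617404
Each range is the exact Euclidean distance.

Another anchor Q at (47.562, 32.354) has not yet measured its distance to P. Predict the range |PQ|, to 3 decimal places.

83.068

eq1: (x − 20.205)² + (y + 25.285)² = 34.6997692325²
eq2: (x + 35.602)² + (y + 8.584)² = 25.5991188670²
eq3: (x − 46.806)² + (y − 38.747)² = 86.9202617404²
eq1−eq2, eq1−eq3 (x²,y² cancel):
  -111.614·x + 33.402·y = 842.373308
  53.202·x + 128.064·y = -3706.499521
det = -111.614·128.064 − 33.402·53.202 = -16070.788500
x = (842.373308·128.064 − 33.402·-3706.499521) / -16070.788500 = -14.416355
y = (-111.614·-3706.499521 − 842.373308·53.202) / -16070.788500 = -22.953528
|P − Q| = √((-14.416355 − 47.562)² + (-22.953528 − 32.354)²) = 83.067678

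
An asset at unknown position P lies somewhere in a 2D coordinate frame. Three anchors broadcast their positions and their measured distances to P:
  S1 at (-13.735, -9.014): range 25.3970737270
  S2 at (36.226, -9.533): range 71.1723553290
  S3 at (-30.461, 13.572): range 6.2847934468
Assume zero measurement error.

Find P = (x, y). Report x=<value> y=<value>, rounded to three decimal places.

eq1: (x + 13.735)² + (y + 9.014)² = 25.3970737270²
eq2: (x − 36.226)² + (y + 9.533)² = 71.1723553290²
eq3: (x + 30.461)² + (y − 13.572)² = 6.2847934468²
eq3−eq2, eq3−eq1 (x²,y² cancel):
  133.374·x − 46.210·y = -4734.876074
  33.452·x − 45.172·y = -1447.682009
det = 133.374·-45.172 − -46.210·33.452 = -4478.953408
x = (-4734.876074·-45.172 − -46.210·-1447.682009) / -4478.953408 = -32.817139
y = (133.374·-1447.682009 − -4734.876074·33.452) / -4478.953408 = 7.745574

x=-32.817 y=7.746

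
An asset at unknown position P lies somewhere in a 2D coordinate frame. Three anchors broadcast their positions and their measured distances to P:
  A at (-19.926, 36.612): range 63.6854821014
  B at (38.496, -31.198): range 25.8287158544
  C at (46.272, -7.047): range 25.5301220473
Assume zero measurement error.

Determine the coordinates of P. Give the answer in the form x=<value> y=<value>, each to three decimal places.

eq1: (x + 19.926)² + (y − 36.612)² = 63.6854821014²
eq2: (x − 38.496)² + (y + 31.198)² = 25.8287158544²
eq3: (x − 46.272)² + (y + 7.047)² = 25.5301220473²
eq2−eq3, eq2−eq1 (x²,y² cancel):
  15.552·x + 48.302·y = -249.163596
  -116.844·x + 135.620·y = -4106.491268
det = 15.552·135.620 − 48.302·-116.844 = 7752.961128
x = (-249.163596·135.620 − 48.302·-4106.491268) / 7752.961128 = 21.225461
y = (15.552·-4106.491268 − -249.163596·-116.844) / 7752.961128 = -11.992505

x=21.225 y=-11.993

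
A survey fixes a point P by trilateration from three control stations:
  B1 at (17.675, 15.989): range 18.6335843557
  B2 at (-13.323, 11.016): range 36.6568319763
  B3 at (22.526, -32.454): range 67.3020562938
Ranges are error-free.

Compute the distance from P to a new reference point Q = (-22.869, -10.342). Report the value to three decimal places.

58.560

eq1: (x − 17.675)² + (y − 15.989)² = 18.6335843557²
eq2: (x + 13.323)² + (y − 11.016)² = 36.6568319763²
eq3: (x − 22.526)² + (y + 32.454)² = 67.3020562938²
eq1−eq3, eq1−eq2 (x²,y² cancel):
  9.702·x − 96.886·y = -3189.727269
  -61.996·x − 9.946·y = -1265.712026
det = 9.702·-9.946 − -96.886·-61.996 = -6103.040548
x = (-3189.727269·-9.946 − -96.886·-1265.712026) / -6103.040548 = 14.894993
y = (9.702·-1265.712026 − -3189.727269·-61.996) / -6103.040548 = 34.414038
|P − Q| = √((14.894993 − -22.869)² + (34.414038 − -10.342)²) = 58.559561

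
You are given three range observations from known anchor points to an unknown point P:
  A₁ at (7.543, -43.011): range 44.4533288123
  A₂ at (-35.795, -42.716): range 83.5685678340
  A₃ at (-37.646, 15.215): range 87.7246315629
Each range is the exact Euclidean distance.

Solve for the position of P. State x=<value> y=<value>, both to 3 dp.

eq1: (x − 7.543)² + (y + 43.011)² = 44.4533288123²
eq2: (x + 35.795)² + (y + 42.716)² = 83.5685678340²
eq3: (x + 37.646)² + (y − 15.215)² = 87.7246315629²
eq2−eq1, eq2−eq3 (x²,y² cancel):
  86.676·x − 0.590·y = 3808.511376
  -3.702·x + 115.862·y = -2169.126593
det = 86.676·115.862 − -0.590·-3.702 = 10040.270532
x = (3808.511376·115.862 − -0.590·-2169.126593) / 10040.270532 = 43.821724
y = (86.676·-2169.126593 − 3808.511376·-3.702) / 10040.270532 = -17.321456

x=43.822 y=-17.321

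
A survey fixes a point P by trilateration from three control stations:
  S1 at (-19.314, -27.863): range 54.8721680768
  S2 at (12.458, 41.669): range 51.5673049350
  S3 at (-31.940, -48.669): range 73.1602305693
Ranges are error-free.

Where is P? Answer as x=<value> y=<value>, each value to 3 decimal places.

x=-36.122 y=24.372

eq1: (x + 19.314)² + (y + 27.863)² = 54.8721680768²
eq2: (x − 12.458)² + (y − 41.669)² = 51.5673049350²
eq3: (x + 31.940)² + (y + 48.669)² = 73.1602305693²
eq3−eq1, eq3−eq2 (x²,y² cancel):
  25.252·x + 41.612·y = 102.006712
  88.796·x + 180.676·y = 1195.904563
det = 25.252·180.676 − 41.612·88.796 = 867.451200
x = (102.006712·180.676 − 41.612·1195.904563) / 867.451200 = -36.121705
y = (25.252·1195.904563 − 102.006712·88.796) / 867.451200 = 24.371624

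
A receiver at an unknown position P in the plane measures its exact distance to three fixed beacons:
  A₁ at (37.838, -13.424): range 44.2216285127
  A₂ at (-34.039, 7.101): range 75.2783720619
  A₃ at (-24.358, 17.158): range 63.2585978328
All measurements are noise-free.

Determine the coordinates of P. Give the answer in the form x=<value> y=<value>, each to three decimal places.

x=37.413 y=30.796

eq1: (x − 37.838)² + (y + 13.424)² = 44.2216285127²
eq2: (x + 34.039)² + (y − 7.101)² = 75.2783720619²
eq3: (x + 24.358)² + (y − 17.158)² = 63.2585978328²
eq3−eq2, eq3−eq1 (x²,y² cancel):
  -19.362·x − 20.114·y = -1343.814507
  124.392·x − 61.164·y = 2770.306663
det = -19.362·-61.164 − -20.114·124.392 = 3686.278056
x = (-1343.814507·-61.164 − -20.114·2770.306663) / 3686.278056 = 37.413081
y = (-19.362·2770.306663 − -1343.814507·124.392) / 3686.278056 = 30.795587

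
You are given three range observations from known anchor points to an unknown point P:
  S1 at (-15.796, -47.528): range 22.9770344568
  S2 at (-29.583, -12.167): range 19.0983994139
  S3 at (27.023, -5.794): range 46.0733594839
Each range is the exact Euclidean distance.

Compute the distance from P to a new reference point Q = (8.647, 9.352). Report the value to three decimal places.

eq1: (x + 15.796)² + (y + 47.528)² = 22.9770344568²
eq2: (x + 29.583)² + (y + 12.167)² = 19.0983994139²
eq3: (x − 27.023)² + (y + 5.794)² = 46.0733594839²
eq3−eq2, eq3−eq1 (x²,y² cancel):
  -113.212·x − 12.746·y = 2017.382407
  -85.638·x − 83.468·y = 3339.421777
det = -113.212·-83.468 − -12.746·-85.638 = 8358.037268
x = (2017.382407·-83.468 − -12.746·3339.421777) / 8358.037268 = -15.054085
y = (-113.212·3339.421777 − 2017.382407·-85.638) / 8358.037268 = -24.562947
|P − Q| = √((-15.054085 − 8.647)² + (-24.562947 − 9.352)²) = 41.375899

41.376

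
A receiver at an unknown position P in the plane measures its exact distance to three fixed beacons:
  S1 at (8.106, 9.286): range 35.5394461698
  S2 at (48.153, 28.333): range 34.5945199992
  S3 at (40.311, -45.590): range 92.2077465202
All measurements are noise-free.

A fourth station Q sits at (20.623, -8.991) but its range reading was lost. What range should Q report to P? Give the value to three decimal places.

eq1: (x − 8.106)² + (y − 9.286)² = 35.5394461698²
eq2: (x − 48.153)² + (y − 28.333)² = 34.5945199992²
eq3: (x − 40.311)² + (y + 45.590)² = 92.2077465202²
eq2−eq1, eq2−eq3 (x²,y² cancel):
  -80.094·x − 38.094·y = -3035.804686
  -15.684·x − 147.846·y = -6723.533181
det = -80.094·-147.846 − -38.094·-15.684 = 11244.111228
x = (-3035.804686·-147.846 − -38.094·-6723.533181) / 11244.111228 = 17.138332
y = (-80.094·-6723.533181 − -3035.804686·-15.684) / 11244.111228 = 43.658507
|P − Q| = √((17.138332 − 20.623)² + (43.658507 − -8.991)²) = 52.764699

52.765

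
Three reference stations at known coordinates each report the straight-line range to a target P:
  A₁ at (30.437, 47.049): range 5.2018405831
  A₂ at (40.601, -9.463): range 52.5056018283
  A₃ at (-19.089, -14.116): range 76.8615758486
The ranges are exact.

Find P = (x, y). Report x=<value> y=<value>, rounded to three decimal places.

eq1: (x − 30.437)² + (y − 47.049)² = 5.2018405831²
eq2: (x − 40.601)² + (y + 9.463)² = 52.5056018283²
eq3: (x + 19.089)² + (y + 14.116)² = 76.8615758486²
eq1−eq2, eq1−eq3 (x²,y² cancel):
  20.328·x − 113.024·y = -4131.808878
  -99.052·x − 122.330·y = -8457.010689
det = 20.328·-122.330 − -113.024·-99.052 = -13681.977488
x = (-4131.808878·-122.330 − -113.024·-8457.010689) / -13681.977488 = 32.919291
y = (20.328·-8457.010689 − -4131.808878·-99.052) / -13681.977488 = 42.477635

x=32.919 y=42.478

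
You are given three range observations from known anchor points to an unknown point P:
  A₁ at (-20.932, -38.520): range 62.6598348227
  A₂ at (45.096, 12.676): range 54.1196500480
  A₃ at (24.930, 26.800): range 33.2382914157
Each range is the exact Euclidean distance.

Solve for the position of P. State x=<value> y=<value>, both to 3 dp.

x=-8.067 y=22.805

eq1: (x + 20.932)² + (y + 38.520)² = 62.6598348227²
eq2: (x − 45.096)² + (y − 12.676)² = 54.1196500480²
eq3: (x − 24.930)² + (y − 26.800)² = 33.2382914157²
eq2−eq3, eq2−eq1 (x²,y² cancel):
  -40.332·x + 28.248·y = 969.567213
  -132.056·x − 102.392·y = -1269.709547
det = -40.332·-102.392 − 28.248·-132.056 = 7859.992032
x = (969.567213·-102.392 − 28.248·-1269.709547) / 7859.992032 = -8.067333
y = (-40.332·-1269.709547 − 969.567213·-132.056) / 7859.992032 = 22.804997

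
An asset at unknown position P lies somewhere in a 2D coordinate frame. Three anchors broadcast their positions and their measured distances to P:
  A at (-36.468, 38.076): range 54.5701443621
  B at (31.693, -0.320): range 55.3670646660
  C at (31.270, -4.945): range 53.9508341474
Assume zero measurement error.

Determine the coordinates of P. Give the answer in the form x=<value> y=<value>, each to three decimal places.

eq1: (x + 36.468)² + (y − 38.076)² = 54.5701443621²
eq2: (x − 31.693)² + (y + 0.320)² = 55.3670646660²
eq3: (x − 31.270)² + (y + 4.945)² = 53.9508341474²
eq2−eq3, eq2−eq1 (x²,y² cancel):
  -0.846·x − 9.250·y = 152.536621
  -136.322·x + 76.792·y = 1862.759345
det = -0.846·76.792 − -9.250·-136.322 = -1325.944532
x = (152.536621·76.792 − -9.250·1862.759345) / -1325.944532 = -21.829055
y = (-0.846·1862.759345 − 152.536621·-136.322) / -1325.944532 = -14.493972

x=-21.829 y=-14.494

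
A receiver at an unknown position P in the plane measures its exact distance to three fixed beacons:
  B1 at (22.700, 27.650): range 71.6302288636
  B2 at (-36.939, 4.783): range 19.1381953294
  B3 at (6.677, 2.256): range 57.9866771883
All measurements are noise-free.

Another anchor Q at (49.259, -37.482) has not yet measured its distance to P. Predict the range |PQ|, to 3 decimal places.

eq1: (x − 22.700)² + (y − 27.650)² = 71.6302288636²
eq2: (x + 36.939)² + (y − 4.783)² = 19.1381953294²
eq3: (x − 6.677)² + (y − 2.256)² = 57.9866771883²
eq1−eq2, eq1−eq3 (x²,y² cancel):
  -119.278·x − 45.734·y = 4872.173477
  -32.046·x − 50.788·y = 538.294321
det = -119.278·-50.788 − -45.734·-32.046 = 4592.299300
x = (4872.173477·-50.788 − -45.734·538.294321) / 4592.299300 = -48.522446
y = (-119.278·538.294321 − 4872.173477·-32.046) / 4592.299300 = 20.017642
|P − Q| = √((-48.522446 − 49.259)² + (20.017642 − -37.482)²) = 113.434650

113.435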